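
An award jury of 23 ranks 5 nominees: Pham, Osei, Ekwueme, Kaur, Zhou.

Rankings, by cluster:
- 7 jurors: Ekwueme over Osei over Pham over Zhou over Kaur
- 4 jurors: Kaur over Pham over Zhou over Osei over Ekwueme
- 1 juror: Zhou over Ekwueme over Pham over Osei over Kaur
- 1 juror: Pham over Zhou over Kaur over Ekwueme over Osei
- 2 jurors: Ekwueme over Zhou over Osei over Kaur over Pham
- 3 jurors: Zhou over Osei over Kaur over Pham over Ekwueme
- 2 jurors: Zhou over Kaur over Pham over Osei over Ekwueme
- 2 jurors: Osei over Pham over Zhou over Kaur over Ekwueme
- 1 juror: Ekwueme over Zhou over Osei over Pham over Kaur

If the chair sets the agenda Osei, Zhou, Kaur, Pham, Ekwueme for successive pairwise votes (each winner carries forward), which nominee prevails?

Pham

Round 1: Osei vs Zhou — 9–14, Zhou advances.
Round 2: Zhou vs Kaur — 19–4, Zhou advances.
Round 3: Zhou vs Pham — 9–14, Pham advances.
Round 4: Pham vs Ekwueme — 12–11, Pham advances.
The agenda winner is Pham.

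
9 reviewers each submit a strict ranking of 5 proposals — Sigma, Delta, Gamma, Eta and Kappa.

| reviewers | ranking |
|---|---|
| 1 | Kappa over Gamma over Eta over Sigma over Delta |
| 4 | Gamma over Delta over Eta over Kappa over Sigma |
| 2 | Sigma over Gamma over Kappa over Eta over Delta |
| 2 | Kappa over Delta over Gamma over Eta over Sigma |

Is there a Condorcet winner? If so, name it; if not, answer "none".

Gamma

Check each pair by majority over 9 ballots:
Sigma vs Delta: Delta wins 6–3.
Sigma–Gamma: Gamma 7–2.
Sigma vs Eta: Eta, 7–2.
Sigma vs Kappa: Sigma preferred on 2 ballots; Kappa wins 7–2.
Delta vs Gamma: Gamma, 7–2.
Delta vs Eta: Delta is ranked higher on 4+2 = 6 ballots, Eta on 3. Delta wins 6–3.
Delta vs Kappa: Kappa wins 5–4.
Gamma–Eta: Gamma 9–0.
Gamma vs Kappa: Gamma is ranked higher on 4+2 = 6 ballots, Kappa on 3. Gamma wins 6–3.
Eta vs Kappa: 4 to 5, Kappa.
Gamma beats each of Sigma, Delta, Eta, Kappa — Gamma is the Condorcet winner.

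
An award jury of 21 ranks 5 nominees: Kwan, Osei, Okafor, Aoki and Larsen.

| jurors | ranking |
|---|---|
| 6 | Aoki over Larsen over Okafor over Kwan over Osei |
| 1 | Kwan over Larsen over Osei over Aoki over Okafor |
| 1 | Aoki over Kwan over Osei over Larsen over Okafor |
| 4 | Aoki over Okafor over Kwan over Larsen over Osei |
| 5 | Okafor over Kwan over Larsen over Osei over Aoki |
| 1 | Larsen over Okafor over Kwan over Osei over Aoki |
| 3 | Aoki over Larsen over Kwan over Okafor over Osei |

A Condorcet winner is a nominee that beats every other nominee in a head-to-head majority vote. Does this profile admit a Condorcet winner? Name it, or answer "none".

Head-to-head results (21 jurors):
Kwan vs Osei: Kwan preferred on 21 ballots; Kwan wins 21–0.
Kwan vs Okafor: 5 to 16, Okafor.
Kwan vs Aoki: 7 to 14, Aoki.
Kwan vs Larsen: 1+1+4+5 = 11 for Kwan, 10 for Larsen — Kwan by 11–10.
Osei vs Okafor: 2 to 19, Okafor.
Osei vs Aoki: 1+5+1 = 7 for Osei, 14 for Aoki — Aoki by 14–7.
Osei vs Larsen: Osei preferred on 1 ballot; Larsen wins 20–1.
Okafor vs Aoki: Okafor preferred on 5+1 = 6 ballots; Aoki wins 15–6.
Okafor vs Larsen: Okafor is ranked higher on 4+5 = 9 ballots, Larsen on 12. Larsen wins 12–9.
Aoki vs Larsen: Aoki is ranked higher on 6+1+4+3 = 14 ballots, Larsen on 7. Aoki wins 14–7.
Aoki beats each of Kwan, Osei, Okafor, Larsen — Aoki is the Condorcet winner.

Aoki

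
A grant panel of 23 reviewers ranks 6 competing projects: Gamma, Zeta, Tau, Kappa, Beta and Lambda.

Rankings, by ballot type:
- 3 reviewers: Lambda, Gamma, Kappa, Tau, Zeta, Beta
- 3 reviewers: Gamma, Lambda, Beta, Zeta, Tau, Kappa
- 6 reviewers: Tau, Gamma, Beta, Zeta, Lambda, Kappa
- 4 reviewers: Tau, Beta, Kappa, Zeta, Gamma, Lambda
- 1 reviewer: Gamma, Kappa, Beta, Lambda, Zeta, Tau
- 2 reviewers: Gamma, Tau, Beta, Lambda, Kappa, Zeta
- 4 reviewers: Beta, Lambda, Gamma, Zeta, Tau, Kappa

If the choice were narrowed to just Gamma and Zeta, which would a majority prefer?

Ballots ranking Gamma above Zeta: 3 + 3 + 6 + 1 + 2 + 4 = 19.
Ballots ranking Zeta above Gamma: 23 − 19 = 4.
Gamma wins the head-to-head 19–4.

Gamma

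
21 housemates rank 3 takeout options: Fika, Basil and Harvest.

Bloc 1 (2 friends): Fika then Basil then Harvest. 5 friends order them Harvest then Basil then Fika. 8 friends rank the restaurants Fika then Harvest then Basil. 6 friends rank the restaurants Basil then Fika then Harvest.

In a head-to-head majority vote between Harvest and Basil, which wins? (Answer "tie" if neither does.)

Ballots ranking Harvest above Basil: 5 + 8 = 13.
Ballots ranking Basil above Harvest: 21 − 13 = 8.
Harvest wins the head-to-head 13–8.

Harvest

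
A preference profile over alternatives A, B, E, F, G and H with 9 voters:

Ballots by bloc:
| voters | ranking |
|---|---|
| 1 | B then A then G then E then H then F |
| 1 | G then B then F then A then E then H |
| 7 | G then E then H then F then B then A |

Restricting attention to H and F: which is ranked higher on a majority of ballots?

Ballots ranking H above F: 1 + 7 = 8.
Ballots ranking F above H: 9 − 8 = 1.
H wins the head-to-head 8–1.

H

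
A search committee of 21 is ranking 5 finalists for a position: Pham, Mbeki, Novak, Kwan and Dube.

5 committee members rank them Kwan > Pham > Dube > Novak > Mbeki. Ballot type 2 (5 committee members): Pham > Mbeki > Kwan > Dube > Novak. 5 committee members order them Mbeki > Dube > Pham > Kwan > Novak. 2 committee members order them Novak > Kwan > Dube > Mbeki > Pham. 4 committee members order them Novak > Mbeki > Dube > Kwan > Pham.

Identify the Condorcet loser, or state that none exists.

Head-to-head results (21 committee members):
Pham vs Mbeki: 5+5 = 10 for Pham, 11 for Mbeki — Mbeki by 11–10.
Pham vs Novak: Pham wins 15–6.
Pham vs Kwan: Pham is ranked higher on 5+5 = 10 ballots, Kwan on 11. Kwan wins 11–10.
Pham vs Dube: Pham preferred on 5+5 = 10 ballots; Dube wins 11–10.
Mbeki vs Novak: 5+5 = 10 for Mbeki, 11 for Novak — Novak by 11–10.
Mbeki vs Kwan: Mbeki preferred on 5+5+4 = 14 ballots; Mbeki wins 14–7.
Mbeki vs Dube: Mbeki wins 14–7.
Novak vs Kwan: Kwan, 15–6.
Novak vs Dube: Dube, 15–6.
Kwan vs Dube: Kwan is ranked higher on 5+5+2 = 12 ballots, Dube on 9. Kwan wins 12–9.
No candidate is winless: Pham beats Novak; Mbeki beats Pham; Novak beats Mbeki; Kwan beats Pham; Dube beats Pham. There is no Condorcet loser.

none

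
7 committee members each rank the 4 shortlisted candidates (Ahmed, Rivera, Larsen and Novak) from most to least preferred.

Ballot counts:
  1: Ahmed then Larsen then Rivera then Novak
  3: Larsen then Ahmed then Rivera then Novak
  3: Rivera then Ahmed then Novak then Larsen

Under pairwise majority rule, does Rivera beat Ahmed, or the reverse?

Ahmed

Ballots ranking Rivera above Ahmed: 3.
Ballots ranking Ahmed above Rivera: 7 − 3 = 4.
Ahmed wins the head-to-head 4–3.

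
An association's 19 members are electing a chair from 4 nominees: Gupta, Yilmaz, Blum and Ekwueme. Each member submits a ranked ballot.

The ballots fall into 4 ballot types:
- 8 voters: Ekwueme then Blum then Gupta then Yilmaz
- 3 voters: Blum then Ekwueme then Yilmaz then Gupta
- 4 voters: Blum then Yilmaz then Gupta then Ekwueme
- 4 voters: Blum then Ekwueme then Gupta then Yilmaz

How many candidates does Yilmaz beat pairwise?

Yilmaz against each rival (19 voters):
Yilmaz–Gupta: Gupta 12–7.
Yilmaz vs Blum: Blum, 19–0.
Yilmaz vs Ekwueme: Yilmaz is ranked higher on 4 ballots, Ekwueme on 15. Ekwueme wins 15–4.
Yilmaz beats no one; loses to Gupta, Blum, Ekwueme — 0 pairwise wins.

0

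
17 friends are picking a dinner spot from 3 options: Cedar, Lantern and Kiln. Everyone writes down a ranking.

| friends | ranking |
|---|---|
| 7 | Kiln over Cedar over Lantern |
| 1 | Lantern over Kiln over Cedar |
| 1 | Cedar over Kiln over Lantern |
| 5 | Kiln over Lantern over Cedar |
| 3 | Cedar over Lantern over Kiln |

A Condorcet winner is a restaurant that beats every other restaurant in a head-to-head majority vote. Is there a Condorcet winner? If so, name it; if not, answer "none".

Pairwise majorities:
Cedar vs Lantern: Cedar wins 11–6.
Cedar vs Kiln: Kiln, 13–4.
Lantern vs Kiln: Kiln, 13–4.
Kiln beats each of Cedar, Lantern — Kiln is the Condorcet winner.

Kiln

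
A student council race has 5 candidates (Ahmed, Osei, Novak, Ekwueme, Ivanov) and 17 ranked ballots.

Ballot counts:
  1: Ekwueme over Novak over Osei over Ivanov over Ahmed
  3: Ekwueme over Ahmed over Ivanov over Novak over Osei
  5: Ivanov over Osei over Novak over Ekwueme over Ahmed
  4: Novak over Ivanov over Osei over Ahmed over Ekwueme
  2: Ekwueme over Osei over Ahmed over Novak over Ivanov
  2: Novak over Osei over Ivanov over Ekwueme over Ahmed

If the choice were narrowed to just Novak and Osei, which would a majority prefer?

Ballots ranking Novak above Osei: 1 + 3 + 4 + 2 = 10.
Ballots ranking Osei above Novak: 17 − 10 = 7.
Novak wins the head-to-head 10–7.

Novak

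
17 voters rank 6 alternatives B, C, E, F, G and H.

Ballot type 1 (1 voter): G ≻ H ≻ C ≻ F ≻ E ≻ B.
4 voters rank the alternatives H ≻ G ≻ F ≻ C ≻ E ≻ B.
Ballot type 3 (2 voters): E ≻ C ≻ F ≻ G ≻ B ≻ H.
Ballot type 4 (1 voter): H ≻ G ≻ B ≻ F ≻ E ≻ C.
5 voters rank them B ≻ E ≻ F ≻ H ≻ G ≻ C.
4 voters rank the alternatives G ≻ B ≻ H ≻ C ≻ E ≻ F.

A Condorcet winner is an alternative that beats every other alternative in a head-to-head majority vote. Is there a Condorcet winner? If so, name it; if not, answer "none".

Pairwise majorities:
B vs C: B is ranked higher on 1+5+4 = 10 ballots, C on 7. B wins 10–7.
B vs E: B is ranked higher on 1+5+4 = 10 ballots, E on 7. B wins 10–7.
B vs F: 10 to 7, B.
B vs G: B is ranked higher on 5 ballots, G on 12. G wins 12–5.
B vs H: B preferred on 2+5+4 = 11 ballots; B wins 11–6.
C vs E: 1+4+4 = 9 for C, 8 for E — C by 9–8.
C vs F: C preferred on 1+2+4 = 7 ballots; F wins 10–7.
C vs G: C is ranked higher on 2 ballots, G on 15. G wins 15–2.
C vs H: 2 for C, 15 for H — H by 15–2.
E vs F: E is ranked higher on 2+5+4 = 11 ballots, F on 6. E wins 11–6.
E vs G: E preferred on 2+5 = 7 ballots; G wins 10–7.
E vs H: 2+5 = 7 for E, 10 for H — H by 10–7.
F vs G: F preferred on 2+5 = 7 ballots; G wins 10–7.
F vs H: F preferred on 2+5 = 7 ballots; H wins 10–7.
G vs H: 7 to 10, H.
Each alternative drops at least one matchup (B loses to G; C loses to B; E loses to B; F loses to B; G loses to H; H loses to B); the cycle B → H → G → B rules out a Condorcet winner.

none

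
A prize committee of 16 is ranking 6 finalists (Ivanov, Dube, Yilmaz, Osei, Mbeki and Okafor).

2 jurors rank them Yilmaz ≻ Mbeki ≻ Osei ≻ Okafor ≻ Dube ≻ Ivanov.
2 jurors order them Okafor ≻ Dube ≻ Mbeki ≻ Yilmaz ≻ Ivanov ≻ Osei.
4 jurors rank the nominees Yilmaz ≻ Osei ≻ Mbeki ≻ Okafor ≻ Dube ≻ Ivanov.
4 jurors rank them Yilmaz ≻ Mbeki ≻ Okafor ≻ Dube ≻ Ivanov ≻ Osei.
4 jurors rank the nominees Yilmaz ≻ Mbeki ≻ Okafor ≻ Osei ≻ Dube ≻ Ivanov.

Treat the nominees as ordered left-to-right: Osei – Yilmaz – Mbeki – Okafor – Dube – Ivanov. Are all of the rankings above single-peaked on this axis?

yes

Axis positions: Osei=1, Yilmaz=2, Mbeki=3, Okafor=4, Dube=5, Ivanov=6.
Faction 1 (peak Yilmaz at position 2): ranking walks positions 2-3-1-4-5-6, expanding outward from the peak — single-peaked.
Faction 2 (peak Okafor at position 4): ranking walks positions 4-5-3-2-6-1, expanding outward from the peak — single-peaked.
Faction 3 (peak Yilmaz at position 2): ranking walks positions 2-1-3-4-5-6, expanding outward from the peak — single-peaked.
Faction 4 (peak Yilmaz at position 2): ranking walks positions 2-3-4-5-6-1, expanding outward from the peak — single-peaked.
Faction 5 (peak Yilmaz at position 2): ranking walks positions 2-3-4-1-5-6, expanding outward from the peak — single-peaked.
Every ranking is single-peaked on this axis.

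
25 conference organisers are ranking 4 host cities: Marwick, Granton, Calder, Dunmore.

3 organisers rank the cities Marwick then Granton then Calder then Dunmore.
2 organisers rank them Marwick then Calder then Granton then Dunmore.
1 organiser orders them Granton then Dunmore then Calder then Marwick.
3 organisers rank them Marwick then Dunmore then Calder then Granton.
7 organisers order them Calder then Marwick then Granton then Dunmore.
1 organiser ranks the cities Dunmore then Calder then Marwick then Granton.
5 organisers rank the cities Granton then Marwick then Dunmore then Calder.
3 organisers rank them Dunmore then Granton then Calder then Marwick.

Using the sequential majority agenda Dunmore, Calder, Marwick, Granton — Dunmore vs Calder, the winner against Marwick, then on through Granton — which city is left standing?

Marwick

Round 1: Dunmore vs Calder — 13–12, Dunmore advances.
Round 2: Dunmore vs Marwick — 5–20, Marwick advances.
Round 3: Marwick vs Granton — 16–9, Marwick advances.
The agenda winner is Marwick.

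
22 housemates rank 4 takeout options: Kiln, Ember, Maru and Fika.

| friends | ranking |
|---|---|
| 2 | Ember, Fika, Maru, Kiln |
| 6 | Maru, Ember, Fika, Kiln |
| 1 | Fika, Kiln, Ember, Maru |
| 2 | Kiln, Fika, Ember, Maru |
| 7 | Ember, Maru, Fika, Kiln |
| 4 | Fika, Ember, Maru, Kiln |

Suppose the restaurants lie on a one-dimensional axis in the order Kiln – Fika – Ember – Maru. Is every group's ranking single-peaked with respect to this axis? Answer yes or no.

Axis positions: Kiln=1, Fika=2, Ember=3, Maru=4.
Group 1 (peak Ember at position 3): ranking walks positions 3-2-4-1, expanding outward from the peak — single-peaked.
Group 2 (peak Maru at position 4): ranking walks positions 4-3-2-1, expanding outward from the peak — single-peaked.
Group 3 (peak Fika at position 2): ranking walks positions 2-1-3-4, expanding outward from the peak — single-peaked.
Group 4 (peak Kiln at position 1): ranking walks positions 1-2-3-4, expanding outward from the peak — single-peaked.
Group 5 (peak Ember at position 3): ranking walks positions 3-4-2-1, expanding outward from the peak — single-peaked.
Group 6 (peak Fika at position 2): ranking walks positions 2-3-4-1, expanding outward from the peak — single-peaked.
Every ranking is single-peaked on this axis.

yes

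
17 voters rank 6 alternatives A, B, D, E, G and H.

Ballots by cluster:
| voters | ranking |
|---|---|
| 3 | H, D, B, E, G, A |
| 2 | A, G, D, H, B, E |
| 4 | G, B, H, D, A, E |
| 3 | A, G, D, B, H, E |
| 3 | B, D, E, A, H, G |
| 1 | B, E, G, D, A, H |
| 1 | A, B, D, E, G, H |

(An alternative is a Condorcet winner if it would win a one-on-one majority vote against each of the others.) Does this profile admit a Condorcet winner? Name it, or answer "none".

Check each pair by majority over 17 ballots:
A vs B: 2+3+1 = 6 for A, 11 for B — B by 11–6.
A vs D: A is ranked higher on 2+3+1 = 6 ballots, D on 11. D wins 11–6.
A vs E: A is ranked higher on 2+4+3+1 = 10 ballots, E on 7. A wins 10–7.
A vs G: 9 to 8, A.
A vs H: 10 to 7, A.
B vs D: B preferred on 4+3+1+1 = 9 ballots; B wins 9–8.
B vs E: B is ranked higher on 17 ballots, E on 0. B wins 17–0.
B vs G: 3+3+1+1 = 8 for B, 9 for G — G by 9–8.
B vs H: 12 to 5, B.
D vs E: 16 to 1, D.
D vs G: D preferred on 3+3+1 = 7 ballots; G wins 10–7.
D vs H: D is ranked higher on 2+3+3+1+1 = 10 ballots, H on 7. D wins 10–7.
E vs G: E preferred on 3+3+1+1 = 8 ballots; G wins 9–8.
E vs H: E is ranked higher on 3+1+1 = 5 ballots, H on 12. H wins 12–5.
G vs H: G is ranked higher on 2+4+3+1+1 = 11 ballots, H on 6. G wins 11–6.
Every alternative loses at least once (A loses to B; B loses to G; D loses to B; E loses to A; G loses to A; H loses to A). The majority relation contains the cycle A > G > B > A, so there is no Condorcet winner.

none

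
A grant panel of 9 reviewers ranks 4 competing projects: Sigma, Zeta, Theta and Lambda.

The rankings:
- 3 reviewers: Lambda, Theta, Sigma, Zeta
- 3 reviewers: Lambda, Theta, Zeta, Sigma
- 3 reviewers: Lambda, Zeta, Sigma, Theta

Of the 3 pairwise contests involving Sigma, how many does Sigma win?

Sigma against each rival (9 reviewers):
Sigma vs Zeta: Sigma is ranked higher on 3 ballots, Zeta on 6. Zeta wins 6–3.
Sigma vs Theta: Theta wins 6–3.
Sigma vs Lambda: Lambda wins 9–0.
Sigma beats no one; loses to Zeta, Theta, Lambda — 0 pairwise wins.

0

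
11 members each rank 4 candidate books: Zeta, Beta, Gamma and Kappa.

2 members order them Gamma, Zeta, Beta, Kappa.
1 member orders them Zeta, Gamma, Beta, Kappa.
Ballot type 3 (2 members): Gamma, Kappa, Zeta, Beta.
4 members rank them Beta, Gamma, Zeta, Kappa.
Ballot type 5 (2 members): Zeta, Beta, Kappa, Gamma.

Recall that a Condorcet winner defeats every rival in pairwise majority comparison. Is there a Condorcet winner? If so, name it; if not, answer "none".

Pairwise majorities:
Zeta vs Beta: Zeta wins 7–4.
Zeta–Gamma: Gamma 8–3.
Zeta vs Kappa: Zeta, 9–2.
Beta–Gamma: Beta 6–5.
Beta–Kappa: Beta 9–2.
Gamma vs Kappa: Gamma wins 9–2.
No book is unbeaten: Zeta loses to Gamma; Beta loses to Zeta; Gamma loses to Beta; Kappa loses to Zeta. In particular Zeta beats Beta beats Gamma beats Zeta is a majority cycle — no Condorcet winner exists.

none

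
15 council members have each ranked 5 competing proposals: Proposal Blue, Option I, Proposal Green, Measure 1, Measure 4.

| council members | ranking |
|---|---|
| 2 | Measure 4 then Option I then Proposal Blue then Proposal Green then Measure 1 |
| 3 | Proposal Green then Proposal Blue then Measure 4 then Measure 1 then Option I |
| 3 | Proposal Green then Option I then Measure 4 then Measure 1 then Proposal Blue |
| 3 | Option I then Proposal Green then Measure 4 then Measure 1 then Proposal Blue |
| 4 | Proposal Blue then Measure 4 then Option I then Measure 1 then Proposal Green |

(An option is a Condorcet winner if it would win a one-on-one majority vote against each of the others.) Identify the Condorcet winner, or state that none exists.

none

Check each pair by majority over 15 ballots:
Proposal Blue vs Option I: Option I, 8–7.
Proposal Blue vs Proposal Green: 2+4 = 6 for Proposal Blue, 9 for Proposal Green — Proposal Green by 9–6.
Proposal Blue vs Measure 1: Proposal Blue, 9–6.
Proposal Blue vs Measure 4: Measure 4, 8–7.
Option I vs Proposal Green: Option I, 9–6.
Option I–Measure 1: Option I 12–3.
Option I vs Measure 4: Measure 4 wins 9–6.
Proposal Green vs Measure 1: Proposal Green, 11–4.
Proposal Green vs Measure 4: Proposal Green, 9–6.
Measure 1 vs Measure 4: Measure 1 is ranked higher on 0 ballots, Measure 4 on 15. Measure 4 wins 15–0.
Every option loses at least once (Proposal Blue loses to Option I; Option I loses to Measure 4; Proposal Green loses to Option I; Measure 1 loses to Proposal Blue; Measure 4 loses to Proposal Green). The majority relation contains the cycle Option I beats Proposal Green beats Measure 4 beats Option I, so there is no Condorcet winner.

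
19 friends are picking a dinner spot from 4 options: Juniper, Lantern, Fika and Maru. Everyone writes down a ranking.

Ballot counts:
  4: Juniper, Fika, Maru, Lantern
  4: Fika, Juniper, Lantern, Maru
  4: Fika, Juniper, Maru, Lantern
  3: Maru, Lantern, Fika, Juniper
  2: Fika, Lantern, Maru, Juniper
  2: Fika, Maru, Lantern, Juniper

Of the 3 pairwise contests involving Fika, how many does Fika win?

Fika against each rival (19 friends):
Fika vs Juniper: 4+4+3+2+2 = 15 for Fika, 4 for Juniper — Fika by 15–4.
Fika–Lantern: Fika 16–3.
Fika vs Maru: Fika, 16–3.
Fika beats Juniper, Lantern, Maru — 3 pairwise wins.

3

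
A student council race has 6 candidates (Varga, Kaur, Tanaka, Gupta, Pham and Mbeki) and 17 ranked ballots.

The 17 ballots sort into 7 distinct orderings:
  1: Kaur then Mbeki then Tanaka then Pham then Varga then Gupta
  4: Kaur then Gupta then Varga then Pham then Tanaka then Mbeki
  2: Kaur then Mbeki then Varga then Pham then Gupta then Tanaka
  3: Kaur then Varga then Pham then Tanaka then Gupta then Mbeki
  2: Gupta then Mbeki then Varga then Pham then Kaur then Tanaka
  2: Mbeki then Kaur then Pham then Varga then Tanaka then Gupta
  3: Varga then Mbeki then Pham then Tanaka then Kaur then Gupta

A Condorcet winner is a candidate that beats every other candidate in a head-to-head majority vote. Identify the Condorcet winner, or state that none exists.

Kaur

Head-to-head results (17 voters):
Varga vs Kaur: Kaur wins 12–5.
Varga vs Tanaka: Varga preferred on 4+2+3+2+2+3 = 16 ballots; Varga wins 16–1.
Varga–Gupta: Varga 11–6.
Varga–Pham: Varga 14–3.
Varga vs Mbeki: Varga wins 10–7.
Kaur vs Tanaka: Kaur wins 14–3.
Kaur–Gupta: Kaur 15–2.
Kaur vs Pham: Kaur preferred on 1+4+2+3+2 = 12 ballots; Kaur wins 12–5.
Kaur vs Mbeki: 10 to 7, Kaur.
Tanaka vs Gupta: 9 to 8, Tanaka.
Tanaka–Pham: Pham 16–1.
Tanaka vs Mbeki: 4+3 = 7 for Tanaka, 10 for Mbeki — Mbeki by 10–7.
Gupta vs Pham: Pham wins 11–6.
Gupta–Mbeki: Gupta 9–8.
Pham vs Mbeki: Mbeki wins 10–7.
Only Kaur has no losses; Kaur is the Condorcet winner.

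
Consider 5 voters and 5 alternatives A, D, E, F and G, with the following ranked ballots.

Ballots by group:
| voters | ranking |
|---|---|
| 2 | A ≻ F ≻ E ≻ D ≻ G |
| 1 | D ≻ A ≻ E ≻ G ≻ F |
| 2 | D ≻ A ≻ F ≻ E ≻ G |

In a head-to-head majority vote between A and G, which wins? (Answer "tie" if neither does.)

Ballots ranking A above G: 2 + 1 + 2 = 5.
Ballots ranking G above A: 5 − 5 = 0.
A wins the head-to-head 5–0.

A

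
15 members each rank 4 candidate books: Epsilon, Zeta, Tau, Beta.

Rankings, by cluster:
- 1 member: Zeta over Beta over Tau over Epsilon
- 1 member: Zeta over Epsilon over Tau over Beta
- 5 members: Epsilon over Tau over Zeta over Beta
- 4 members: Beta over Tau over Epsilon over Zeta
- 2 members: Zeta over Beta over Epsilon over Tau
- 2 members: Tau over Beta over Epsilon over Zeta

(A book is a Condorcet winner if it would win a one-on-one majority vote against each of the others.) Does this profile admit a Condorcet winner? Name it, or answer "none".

Pairwise majorities:
Epsilon vs Zeta: 5+4+2 = 11 for Epsilon, 4 for Zeta — Epsilon by 11–4.
Epsilon vs Tau: 8 to 7, Epsilon.
Epsilon vs Beta: Epsilon is ranked higher on 1+5 = 6 ballots, Beta on 9. Beta wins 9–6.
Zeta vs Tau: 4 to 11, Tau.
Zeta vs Beta: Zeta is ranked higher on 1+1+5+2 = 9 ballots, Beta on 6. Zeta wins 9–6.
Tau vs Beta: 8 to 7, Tau.
Each book drops at least one matchup (Epsilon loses to Beta; Zeta loses to Epsilon; Tau loses to Epsilon; Beta loses to Zeta); the cycle Epsilon beats Zeta beats Beta beats Epsilon rules out a Condorcet winner.

none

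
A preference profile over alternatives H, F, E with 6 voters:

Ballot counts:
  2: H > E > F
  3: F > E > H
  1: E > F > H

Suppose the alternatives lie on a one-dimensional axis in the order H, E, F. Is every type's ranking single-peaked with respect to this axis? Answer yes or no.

Axis positions: H=1, E=2, F=3.
Type 1 (peak H at position 1): ranking walks positions 1-2-3, expanding outward from the peak — single-peaked.
Type 2 (peak F at position 3): ranking walks positions 3-2-1, expanding outward from the peak — single-peaked.
Type 3 (peak E at position 2): ranking walks positions 2-3-1, expanding outward from the peak — single-peaked.
Every ranking is single-peaked on this axis.

yes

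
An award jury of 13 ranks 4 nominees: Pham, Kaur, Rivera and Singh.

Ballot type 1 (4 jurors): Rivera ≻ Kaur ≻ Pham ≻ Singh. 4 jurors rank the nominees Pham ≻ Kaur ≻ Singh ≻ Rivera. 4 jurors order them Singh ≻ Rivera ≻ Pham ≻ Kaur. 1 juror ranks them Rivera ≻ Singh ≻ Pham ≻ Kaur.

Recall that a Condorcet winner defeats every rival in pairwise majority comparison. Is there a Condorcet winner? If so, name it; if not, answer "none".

none

Check each pair by majority over 13 ballots:
Pham vs Kaur: Pham, 9–4.
Pham vs Rivera: 4 to 9, Rivera.
Pham–Singh: Pham 8–5.
Kaur vs Rivera: 4 for Kaur, 9 for Rivera — Rivera by 9–4.
Kaur–Singh: Kaur 8–5.
Rivera vs Singh: 4+1 = 5 for Rivera, 8 for Singh — Singh by 8–5.
No nominee is unbeaten: Pham loses to Rivera; Kaur loses to Pham; Rivera loses to Singh; Singh loses to Pham. In particular Pham beats Singh beats Rivera beats Pham is a majority cycle — no Condorcet winner exists.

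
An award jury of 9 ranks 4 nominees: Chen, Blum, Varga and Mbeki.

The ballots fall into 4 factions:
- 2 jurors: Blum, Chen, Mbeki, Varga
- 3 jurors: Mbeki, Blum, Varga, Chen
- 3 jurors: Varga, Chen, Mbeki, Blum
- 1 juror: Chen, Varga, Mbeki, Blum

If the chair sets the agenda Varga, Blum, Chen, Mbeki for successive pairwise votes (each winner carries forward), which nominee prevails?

Round 1: Varga vs Blum — 4–5, Blum advances.
Round 2: Blum vs Chen — 5–4, Blum advances.
Round 3: Blum vs Mbeki — 2–7, Mbeki advances.
Mbeki survives the agenda.

Mbeki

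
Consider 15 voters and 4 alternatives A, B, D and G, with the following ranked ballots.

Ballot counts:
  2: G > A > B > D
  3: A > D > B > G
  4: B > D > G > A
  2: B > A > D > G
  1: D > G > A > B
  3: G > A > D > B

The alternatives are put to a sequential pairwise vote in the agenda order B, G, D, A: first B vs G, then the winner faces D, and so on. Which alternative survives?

A

Round 1: B vs G — 9–6, B advances.
Round 2: B vs D — 8–7, B advances.
Round 3: B vs A — 6–9, A advances.
A survives the agenda.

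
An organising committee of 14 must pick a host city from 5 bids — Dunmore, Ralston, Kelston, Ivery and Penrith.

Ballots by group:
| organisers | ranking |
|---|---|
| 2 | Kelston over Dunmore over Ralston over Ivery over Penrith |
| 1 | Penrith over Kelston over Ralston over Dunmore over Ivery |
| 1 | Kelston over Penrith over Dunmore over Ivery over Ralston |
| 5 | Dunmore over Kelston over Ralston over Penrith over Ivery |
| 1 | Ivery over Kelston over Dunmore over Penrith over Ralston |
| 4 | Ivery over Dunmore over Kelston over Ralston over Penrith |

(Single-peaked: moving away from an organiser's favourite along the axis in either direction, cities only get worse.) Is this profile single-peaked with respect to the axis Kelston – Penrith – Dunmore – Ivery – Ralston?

Axis positions: Kelston=1, Penrith=2, Dunmore=3, Ivery=4, Ralston=5.
Group 1: ranking walks positions 1-3-5-4-2; Dunmore is ranked above Penrith even though Penrith lies between Dunmore and the peak Kelston on the axis — preferences dip and rise again. Not single-peaked.
Group 2: ranking walks positions 2-1-5-3-4; Ralston is ranked above Dunmore even though Dunmore lies between Ralston and the peak Penrith on the axis — preferences dip and rise again. Not single-peaked.
Group 3 (peak Kelston at position 1): ranking walks positions 1-2-3-4-5, expanding outward from the peak — single-peaked.
Group 4: ranking walks positions 3-1-5-2-4; Kelston is ranked above Penrith even though Penrith lies between Kelston and the peak Dunmore on the axis — preferences dip and rise again. Not single-peaked.
Group 5: ranking walks positions 4-1-3-2-5; Kelston is ranked above Dunmore even though Dunmore lies between Kelston and the peak Ivery on the axis — preferences dip and rise again. Not single-peaked.
Group 6: ranking walks positions 4-3-1-5-2; Kelston is ranked above Penrith even though Penrith lies between Kelston and the peak Ivery on the axis — preferences dip and rise again. Not single-peaked.
Group 1 violates single-peakedness, so the profile is not single-peaked on this axis.

no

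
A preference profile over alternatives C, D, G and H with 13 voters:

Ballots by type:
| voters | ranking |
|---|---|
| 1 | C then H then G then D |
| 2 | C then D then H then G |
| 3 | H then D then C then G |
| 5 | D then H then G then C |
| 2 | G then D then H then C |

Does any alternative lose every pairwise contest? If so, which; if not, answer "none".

Head-to-head results (13 voters):
C vs D: C is ranked higher on 1+2 = 3 ballots, D on 10. D wins 10–3.
C vs G: C preferred on 1+2+3 = 6 ballots; G wins 7–6.
C–H: H 10–3.
D vs G: D wins 10–3.
D–H: D 9–4.
G vs H: H wins 11–2.
C is beaten in every head-to-head and is the Condorcet loser.

C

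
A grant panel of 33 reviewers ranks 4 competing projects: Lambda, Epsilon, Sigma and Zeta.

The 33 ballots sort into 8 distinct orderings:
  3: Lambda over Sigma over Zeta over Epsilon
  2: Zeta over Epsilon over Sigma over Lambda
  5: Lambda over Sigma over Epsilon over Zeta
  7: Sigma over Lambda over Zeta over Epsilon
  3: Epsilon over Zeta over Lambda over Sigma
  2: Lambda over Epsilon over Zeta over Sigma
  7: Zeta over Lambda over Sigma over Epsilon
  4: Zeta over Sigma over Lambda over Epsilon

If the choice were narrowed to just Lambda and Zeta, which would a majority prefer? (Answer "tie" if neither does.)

Lambda

Ballots ranking Lambda above Zeta: 3 + 5 + 7 + 2 = 17.
Ballots ranking Zeta above Lambda: 33 − 17 = 16.
Lambda wins the head-to-head 17–16.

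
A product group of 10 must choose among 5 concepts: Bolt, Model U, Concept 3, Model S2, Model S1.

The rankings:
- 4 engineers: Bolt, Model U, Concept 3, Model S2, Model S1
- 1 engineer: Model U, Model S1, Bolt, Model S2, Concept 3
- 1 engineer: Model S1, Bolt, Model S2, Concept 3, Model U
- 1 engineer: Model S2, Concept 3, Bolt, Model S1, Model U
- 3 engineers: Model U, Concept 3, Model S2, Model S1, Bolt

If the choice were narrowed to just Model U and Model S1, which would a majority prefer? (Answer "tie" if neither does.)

Ballots ranking Model U above Model S1: 4 + 1 + 3 = 8.
Ballots ranking Model S1 above Model U: 10 − 8 = 2.
Model U wins the head-to-head 8–2.

Model U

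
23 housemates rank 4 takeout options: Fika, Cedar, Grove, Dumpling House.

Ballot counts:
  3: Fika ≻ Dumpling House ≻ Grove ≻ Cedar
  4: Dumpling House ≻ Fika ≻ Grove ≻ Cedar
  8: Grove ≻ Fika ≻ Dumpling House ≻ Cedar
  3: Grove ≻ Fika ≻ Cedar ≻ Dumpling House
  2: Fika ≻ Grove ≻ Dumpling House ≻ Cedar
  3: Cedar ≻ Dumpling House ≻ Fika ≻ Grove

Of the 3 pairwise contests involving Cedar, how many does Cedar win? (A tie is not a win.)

0

Cedar against each rival (23 friends):
Cedar vs Fika: 3 to 20, Fika.
Cedar vs Grove: Grove, 20–3.
Cedar vs Dumpling House: 6 to 17, Dumpling House.
Cedar beats no one; loses to Fika, Grove, Dumpling House — 0 pairwise wins.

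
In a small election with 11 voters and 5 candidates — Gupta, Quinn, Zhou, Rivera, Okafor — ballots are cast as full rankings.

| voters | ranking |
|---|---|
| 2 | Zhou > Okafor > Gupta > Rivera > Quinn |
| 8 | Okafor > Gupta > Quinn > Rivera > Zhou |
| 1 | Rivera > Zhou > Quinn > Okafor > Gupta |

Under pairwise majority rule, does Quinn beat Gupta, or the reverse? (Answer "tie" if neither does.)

Ballots ranking Quinn above Gupta: 1.
Ballots ranking Gupta above Quinn: 11 − 1 = 10.
Gupta wins the head-to-head 10–1.

Gupta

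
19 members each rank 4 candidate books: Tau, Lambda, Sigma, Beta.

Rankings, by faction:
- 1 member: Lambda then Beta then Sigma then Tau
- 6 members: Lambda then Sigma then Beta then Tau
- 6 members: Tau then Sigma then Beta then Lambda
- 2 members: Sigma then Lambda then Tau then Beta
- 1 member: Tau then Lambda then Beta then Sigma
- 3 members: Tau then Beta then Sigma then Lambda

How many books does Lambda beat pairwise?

Lambda against each rival (19 members):
Lambda vs Tau: Tau wins 10–9.
Lambda vs Sigma: 8 to 11, Sigma.
Lambda vs Beta: Lambda, 10–9.
Lambda beats Beta; loses to Tau, Sigma — 1 pairwise win.

1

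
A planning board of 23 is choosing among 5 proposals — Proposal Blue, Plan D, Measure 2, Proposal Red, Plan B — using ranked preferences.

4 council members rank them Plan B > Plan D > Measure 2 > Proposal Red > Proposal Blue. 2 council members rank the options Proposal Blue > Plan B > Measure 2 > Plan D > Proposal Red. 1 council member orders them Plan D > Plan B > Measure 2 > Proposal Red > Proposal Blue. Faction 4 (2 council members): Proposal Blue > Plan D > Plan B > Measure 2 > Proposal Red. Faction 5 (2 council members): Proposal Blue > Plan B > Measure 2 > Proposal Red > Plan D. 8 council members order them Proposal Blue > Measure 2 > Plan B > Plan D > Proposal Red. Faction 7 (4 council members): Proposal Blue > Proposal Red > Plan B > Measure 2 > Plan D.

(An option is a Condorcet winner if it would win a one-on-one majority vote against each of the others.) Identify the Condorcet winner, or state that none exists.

Head-to-head results (23 council members):
Proposal Blue vs Plan D: Proposal Blue preferred on 2+2+2+8+4 = 18 ballots; Proposal Blue wins 18–5.
Proposal Blue vs Measure 2: 2+2+2+8+4 = 18 for Proposal Blue, 5 for Measure 2 — Proposal Blue by 18–5.
Proposal Blue vs Proposal Red: Proposal Blue is ranked higher on 2+2+2+8+4 = 18 ballots, Proposal Red on 5. Proposal Blue wins 18–5.
Proposal Blue vs Plan B: 18 to 5, Proposal Blue.
Plan D vs Measure 2: Plan D is ranked higher on 4+1+2 = 7 ballots, Measure 2 on 16. Measure 2 wins 16–7.
Plan D vs Proposal Red: 17 to 6, Plan D.
Plan D vs Plan B: 1+2 = 3 for Plan D, 20 for Plan B — Plan B by 20–3.
Measure 2 vs Proposal Red: 4+2+1+2+2+8 = 19 for Measure 2, 4 for Proposal Red — Measure 2 by 19–4.
Measure 2 vs Plan B: 8 to 15, Plan B.
Proposal Red vs Plan B: Proposal Red preferred on 4 ballots; Plan B wins 19–4.
Proposal Blue beats each of Plan D, Measure 2, Proposal Red, Plan B — Proposal Blue is the Condorcet winner.

Proposal Blue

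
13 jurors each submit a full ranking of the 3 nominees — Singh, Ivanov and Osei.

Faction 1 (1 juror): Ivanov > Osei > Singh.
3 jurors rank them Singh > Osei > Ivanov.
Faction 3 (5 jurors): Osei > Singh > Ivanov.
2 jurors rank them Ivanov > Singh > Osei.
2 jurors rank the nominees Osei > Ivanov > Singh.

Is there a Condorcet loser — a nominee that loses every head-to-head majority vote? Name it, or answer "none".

Ivanov

Pairwise majorities:
Singh vs Ivanov: 3+5 = 8 for Singh, 5 for Ivanov — Singh by 8–5.
Singh vs Osei: Osei, 8–5.
Ivanov vs Osei: Osei wins 10–3.
Only Ivanov has no wins; Ivanov is the Condorcet loser.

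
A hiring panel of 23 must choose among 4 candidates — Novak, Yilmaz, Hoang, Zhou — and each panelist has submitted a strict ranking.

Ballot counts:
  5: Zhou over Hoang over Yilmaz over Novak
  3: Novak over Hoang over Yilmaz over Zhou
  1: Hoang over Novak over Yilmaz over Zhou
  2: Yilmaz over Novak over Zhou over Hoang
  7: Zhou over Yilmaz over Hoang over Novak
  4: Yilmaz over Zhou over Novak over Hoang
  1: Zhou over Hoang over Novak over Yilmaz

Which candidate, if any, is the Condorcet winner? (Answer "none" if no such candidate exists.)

Zhou

Check each pair by majority over 23 ballots:
Novak vs Yilmaz: Yilmaz wins 18–5.
Novak vs Hoang: Hoang, 14–9.
Novak vs Zhou: Zhou wins 17–6.
Yilmaz–Hoang: Yilmaz 13–10.
Yilmaz vs Zhou: Zhou wins 13–10.
Hoang–Zhou: Zhou 19–4.
Zhou beats each of Novak, Yilmaz, Hoang — Zhou is the Condorcet winner.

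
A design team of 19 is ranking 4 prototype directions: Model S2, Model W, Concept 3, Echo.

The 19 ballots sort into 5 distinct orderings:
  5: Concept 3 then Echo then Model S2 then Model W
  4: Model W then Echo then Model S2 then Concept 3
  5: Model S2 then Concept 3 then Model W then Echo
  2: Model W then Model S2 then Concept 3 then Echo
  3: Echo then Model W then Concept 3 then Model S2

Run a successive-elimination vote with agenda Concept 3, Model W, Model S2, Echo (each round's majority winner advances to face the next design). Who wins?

Echo

Round 1: Concept 3 vs Model W — 10–9, Concept 3 advances.
Round 2: Concept 3 vs Model S2 — 8–11, Model S2 advances.
Round 3: Model S2 vs Echo — 7–12, Echo advances.
The agenda winner is Echo.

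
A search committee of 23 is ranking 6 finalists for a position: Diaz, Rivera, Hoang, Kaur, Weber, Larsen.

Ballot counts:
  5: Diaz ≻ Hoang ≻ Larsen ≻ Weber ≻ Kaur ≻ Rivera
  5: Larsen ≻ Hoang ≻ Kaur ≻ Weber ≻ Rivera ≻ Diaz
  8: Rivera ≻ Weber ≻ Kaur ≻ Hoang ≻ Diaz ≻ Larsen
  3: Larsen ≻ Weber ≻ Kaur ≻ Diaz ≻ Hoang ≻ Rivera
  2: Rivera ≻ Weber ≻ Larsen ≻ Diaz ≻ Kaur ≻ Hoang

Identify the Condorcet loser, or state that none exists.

none

Pairwise majorities:
Diaz vs Rivera: Rivera wins 15–8.
Diaz vs Hoang: Diaz is ranked higher on 5+3+2 = 10 ballots, Hoang on 13. Hoang wins 13–10.
Diaz vs Kaur: Diaz is ranked higher on 5+2 = 7 ballots, Kaur on 16. Kaur wins 16–7.
Diaz vs Weber: 5 for Diaz, 18 for Weber — Weber by 18–5.
Diaz vs Larsen: Diaz wins 13–10.
Rivera vs Hoang: Hoang wins 13–10.
Rivera vs Kaur: 8+2 = 10 for Rivera, 13 for Kaur — Kaur by 13–10.
Rivera vs Weber: Weber, 13–10.
Rivera vs Larsen: Rivera preferred on 8+2 = 10 ballots; Larsen wins 13–10.
Hoang vs Kaur: Kaur, 13–10.
Hoang vs Weber: Weber wins 13–10.
Hoang–Larsen: Hoang 13–10.
Kaur vs Weber: 5 to 18, Weber.
Kaur vs Larsen: 8 to 15, Larsen.
Weber vs Larsen: 10 to 13, Larsen.
No candidate is winless: Diaz beats Larsen; Rivera beats Diaz; Hoang beats Diaz; Kaur beats Diaz; Weber beats Diaz; Larsen beats Rivera. There is no Condorcet loser.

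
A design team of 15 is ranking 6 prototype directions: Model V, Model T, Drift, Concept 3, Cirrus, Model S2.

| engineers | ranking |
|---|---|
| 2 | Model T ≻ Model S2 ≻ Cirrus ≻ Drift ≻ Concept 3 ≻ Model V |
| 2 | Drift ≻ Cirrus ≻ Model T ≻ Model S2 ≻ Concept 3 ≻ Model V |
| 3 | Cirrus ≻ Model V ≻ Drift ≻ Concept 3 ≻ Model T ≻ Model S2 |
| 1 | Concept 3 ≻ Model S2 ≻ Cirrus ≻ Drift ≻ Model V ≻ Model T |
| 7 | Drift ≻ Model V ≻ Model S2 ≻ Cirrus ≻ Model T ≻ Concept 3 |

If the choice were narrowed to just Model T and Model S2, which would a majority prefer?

Model S2

Ballots ranking Model T above Model S2: 2 + 2 + 3 = 7.
Ballots ranking Model S2 above Model T: 15 − 7 = 8.
Model S2 wins the head-to-head 8–7.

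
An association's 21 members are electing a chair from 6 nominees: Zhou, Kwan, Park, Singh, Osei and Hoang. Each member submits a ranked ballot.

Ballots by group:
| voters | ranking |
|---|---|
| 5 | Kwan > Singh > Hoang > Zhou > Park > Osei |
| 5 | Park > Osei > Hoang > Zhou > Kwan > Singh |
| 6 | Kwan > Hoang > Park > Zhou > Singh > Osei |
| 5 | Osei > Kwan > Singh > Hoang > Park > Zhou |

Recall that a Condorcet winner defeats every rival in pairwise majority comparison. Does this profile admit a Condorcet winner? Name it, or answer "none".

Kwan

Pairwise majorities:
Zhou vs Kwan: Zhou preferred on 5 ballots; Kwan wins 16–5.
Zhou vs Park: Park wins 16–5.
Zhou vs Singh: Zhou is ranked higher on 5+6 = 11 ballots, Singh on 10. Zhou wins 11–10.
Zhou vs Osei: 5+6 = 11 for Zhou, 10 for Osei — Zhou by 11–10.
Zhou vs Hoang: 0 to 21, Hoang.
Kwan vs Park: 5+6+5 = 16 for Kwan, 5 for Park — Kwan by 16–5.
Kwan–Singh: Kwan 21–0.
Kwan vs Osei: Kwan wins 11–10.
Kwan vs Hoang: 5+6+5 = 16 for Kwan, 5 for Hoang — Kwan by 16–5.
Park vs Singh: Park wins 11–10.
Park vs Osei: Park preferred on 5+5+6 = 16 ballots; Park wins 16–5.
Park vs Hoang: Hoang wins 16–5.
Singh–Osei: Singh 11–10.
Singh vs Hoang: Hoang wins 11–10.
Osei vs Hoang: 5+5 = 10 for Osei, 11 for Hoang — Hoang by 11–10.
Kwan defeats every rival head-to-head and is the Condorcet winner.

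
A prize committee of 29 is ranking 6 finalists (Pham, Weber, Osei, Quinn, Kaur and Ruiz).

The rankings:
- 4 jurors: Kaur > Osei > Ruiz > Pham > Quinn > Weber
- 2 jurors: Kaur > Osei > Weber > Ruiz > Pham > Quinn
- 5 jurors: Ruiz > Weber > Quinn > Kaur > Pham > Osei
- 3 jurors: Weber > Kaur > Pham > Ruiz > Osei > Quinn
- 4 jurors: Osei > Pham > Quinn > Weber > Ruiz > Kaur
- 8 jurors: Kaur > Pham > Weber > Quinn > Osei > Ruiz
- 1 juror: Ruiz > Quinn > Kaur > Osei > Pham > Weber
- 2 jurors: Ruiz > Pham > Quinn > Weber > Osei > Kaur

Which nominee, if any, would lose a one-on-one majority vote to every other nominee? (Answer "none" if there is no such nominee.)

Pairwise majorities:
Pham vs Weber: Pham, 19–10.
Pham vs Osei: Pham, 18–11.
Pham vs Quinn: Pham wins 23–6.
Pham vs Kaur: 6 to 23, Kaur.
Pham vs Ruiz: Pham, 15–14.
Weber vs Osei: 18 to 11, Weber.
Weber–Quinn: Weber 18–11.
Weber vs Kaur: Kaur, 15–14.
Weber vs Ruiz: Weber wins 17–12.
Osei vs Quinn: Osei preferred on 4+2+3+4 = 13 ballots; Quinn wins 16–13.
Osei vs Kaur: 4+2 = 6 for Osei, 23 for Kaur — Kaur by 23–6.
Osei vs Ruiz: Osei is ranked higher on 4+2+4+8 = 18 ballots, Ruiz on 11. Osei wins 18–11.
Quinn vs Kaur: Kaur, 17–12.
Quinn vs Ruiz: Ruiz, 17–12.
Kaur vs Ruiz: Kaur wins 17–12.
Each nominee has at least one pairwise win (Pham beats Weber; Weber beats Osei; Osei beats Ruiz; Quinn beats Osei; Kaur beats Pham; Ruiz beats Quinn) — no Condorcet loser.

none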